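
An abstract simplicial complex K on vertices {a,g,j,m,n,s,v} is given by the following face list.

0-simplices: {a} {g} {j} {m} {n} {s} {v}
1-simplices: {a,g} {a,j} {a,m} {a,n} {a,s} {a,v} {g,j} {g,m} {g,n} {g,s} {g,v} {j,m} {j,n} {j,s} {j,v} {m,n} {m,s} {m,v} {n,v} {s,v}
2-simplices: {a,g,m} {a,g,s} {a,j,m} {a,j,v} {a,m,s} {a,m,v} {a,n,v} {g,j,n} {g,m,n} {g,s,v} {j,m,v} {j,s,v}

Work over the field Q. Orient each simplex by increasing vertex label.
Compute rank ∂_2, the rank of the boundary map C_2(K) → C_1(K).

rank∂_2=11

n_0=7 n_1=20 n_2=12  [Q]
∂1: piv[ag,aj,am,an,as,av] rk=6  ker:gj,gm,gn,gs,gv,jm,jn,js,jv,mn,ms,mv,nv,sv
∂2: piv[agm,ags,ajm,ajv,ams,amv,anv,gjn,gmn,gsv,jsv] rk=11  ker:jmv
rk∂_2=11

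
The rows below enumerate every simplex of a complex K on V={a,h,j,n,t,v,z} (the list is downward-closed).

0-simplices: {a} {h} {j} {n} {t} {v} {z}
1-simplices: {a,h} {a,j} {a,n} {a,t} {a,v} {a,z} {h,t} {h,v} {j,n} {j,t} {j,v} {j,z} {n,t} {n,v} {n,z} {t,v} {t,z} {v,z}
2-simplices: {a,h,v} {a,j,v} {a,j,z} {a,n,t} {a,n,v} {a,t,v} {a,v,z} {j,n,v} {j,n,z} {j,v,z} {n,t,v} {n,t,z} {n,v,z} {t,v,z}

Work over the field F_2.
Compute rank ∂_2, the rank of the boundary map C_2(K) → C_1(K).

rank∂_2=10

n_0=7 n_1=18 n_2=14  [Z2]
∂1: piv[ah,aj,an,at,av,az] rk=6  ker:ht,hv,jn,jt,jv,jz,nt,nv,nz,tv,tz,vz
∂2: piv[ahv,ajv,ajz,ant,anv,atv,avz,jnv,jnz,ntz] rk=10  ker:jvz,ntv,nvz,tvz
rk∂_2=10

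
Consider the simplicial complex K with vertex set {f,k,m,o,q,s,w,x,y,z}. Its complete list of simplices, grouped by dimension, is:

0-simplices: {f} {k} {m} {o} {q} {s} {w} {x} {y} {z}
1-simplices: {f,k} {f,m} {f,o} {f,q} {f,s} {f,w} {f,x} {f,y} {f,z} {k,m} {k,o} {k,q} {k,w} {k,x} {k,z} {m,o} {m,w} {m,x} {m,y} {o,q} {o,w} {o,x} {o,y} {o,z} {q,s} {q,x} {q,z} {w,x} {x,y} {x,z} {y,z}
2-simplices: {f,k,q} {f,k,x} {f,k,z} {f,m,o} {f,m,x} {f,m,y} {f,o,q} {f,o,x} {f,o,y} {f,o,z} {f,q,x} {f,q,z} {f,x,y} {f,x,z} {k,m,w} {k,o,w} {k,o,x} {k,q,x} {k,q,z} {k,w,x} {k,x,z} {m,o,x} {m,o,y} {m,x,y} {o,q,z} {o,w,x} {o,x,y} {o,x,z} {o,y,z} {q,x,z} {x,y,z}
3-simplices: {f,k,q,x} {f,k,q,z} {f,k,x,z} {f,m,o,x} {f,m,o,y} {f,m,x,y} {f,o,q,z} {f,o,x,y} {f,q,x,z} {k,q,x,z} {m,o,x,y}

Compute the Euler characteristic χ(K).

χ(K)=-1

n_0=10 n_1=31 n_2=31 n_3=11
χ=+10−31+31−11=-1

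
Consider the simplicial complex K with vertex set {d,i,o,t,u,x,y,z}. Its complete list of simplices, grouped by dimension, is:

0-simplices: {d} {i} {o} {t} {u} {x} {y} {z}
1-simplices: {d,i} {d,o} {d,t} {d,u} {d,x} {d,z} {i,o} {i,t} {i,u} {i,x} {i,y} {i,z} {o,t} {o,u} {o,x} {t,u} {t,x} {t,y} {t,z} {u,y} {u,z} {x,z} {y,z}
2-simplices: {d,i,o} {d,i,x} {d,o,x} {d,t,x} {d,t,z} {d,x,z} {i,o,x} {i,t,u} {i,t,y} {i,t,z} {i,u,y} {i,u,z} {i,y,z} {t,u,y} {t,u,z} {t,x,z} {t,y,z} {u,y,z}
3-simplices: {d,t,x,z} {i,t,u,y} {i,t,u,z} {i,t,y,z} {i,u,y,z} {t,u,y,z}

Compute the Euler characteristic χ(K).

χ(K)=-3

n_0=8 n_1=23 n_2=18 n_3=6
χ=+8−23+18−6=-3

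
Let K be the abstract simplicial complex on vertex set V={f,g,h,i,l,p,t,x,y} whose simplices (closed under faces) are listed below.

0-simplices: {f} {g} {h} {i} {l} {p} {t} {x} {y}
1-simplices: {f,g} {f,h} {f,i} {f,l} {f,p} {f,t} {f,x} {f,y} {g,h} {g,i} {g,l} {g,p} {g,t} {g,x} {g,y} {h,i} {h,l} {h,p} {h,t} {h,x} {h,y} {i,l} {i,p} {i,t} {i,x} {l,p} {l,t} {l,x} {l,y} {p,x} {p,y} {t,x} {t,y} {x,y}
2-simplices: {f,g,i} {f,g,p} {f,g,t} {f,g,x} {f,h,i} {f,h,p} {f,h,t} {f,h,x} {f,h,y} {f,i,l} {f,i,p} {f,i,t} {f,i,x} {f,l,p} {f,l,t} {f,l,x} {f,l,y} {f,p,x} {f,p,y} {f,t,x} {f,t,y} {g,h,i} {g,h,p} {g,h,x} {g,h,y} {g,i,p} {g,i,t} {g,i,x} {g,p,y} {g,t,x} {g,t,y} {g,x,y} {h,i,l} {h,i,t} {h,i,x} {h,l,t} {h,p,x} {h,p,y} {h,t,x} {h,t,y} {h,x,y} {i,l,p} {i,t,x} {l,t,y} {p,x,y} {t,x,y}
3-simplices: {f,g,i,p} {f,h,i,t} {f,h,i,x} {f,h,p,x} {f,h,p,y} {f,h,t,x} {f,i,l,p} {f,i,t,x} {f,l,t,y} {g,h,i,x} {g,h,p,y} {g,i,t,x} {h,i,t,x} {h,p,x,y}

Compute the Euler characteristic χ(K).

n_0=9 n_1=34 n_2=46 n_3=14
χ=+9−34+46−14=7

χ(K)=7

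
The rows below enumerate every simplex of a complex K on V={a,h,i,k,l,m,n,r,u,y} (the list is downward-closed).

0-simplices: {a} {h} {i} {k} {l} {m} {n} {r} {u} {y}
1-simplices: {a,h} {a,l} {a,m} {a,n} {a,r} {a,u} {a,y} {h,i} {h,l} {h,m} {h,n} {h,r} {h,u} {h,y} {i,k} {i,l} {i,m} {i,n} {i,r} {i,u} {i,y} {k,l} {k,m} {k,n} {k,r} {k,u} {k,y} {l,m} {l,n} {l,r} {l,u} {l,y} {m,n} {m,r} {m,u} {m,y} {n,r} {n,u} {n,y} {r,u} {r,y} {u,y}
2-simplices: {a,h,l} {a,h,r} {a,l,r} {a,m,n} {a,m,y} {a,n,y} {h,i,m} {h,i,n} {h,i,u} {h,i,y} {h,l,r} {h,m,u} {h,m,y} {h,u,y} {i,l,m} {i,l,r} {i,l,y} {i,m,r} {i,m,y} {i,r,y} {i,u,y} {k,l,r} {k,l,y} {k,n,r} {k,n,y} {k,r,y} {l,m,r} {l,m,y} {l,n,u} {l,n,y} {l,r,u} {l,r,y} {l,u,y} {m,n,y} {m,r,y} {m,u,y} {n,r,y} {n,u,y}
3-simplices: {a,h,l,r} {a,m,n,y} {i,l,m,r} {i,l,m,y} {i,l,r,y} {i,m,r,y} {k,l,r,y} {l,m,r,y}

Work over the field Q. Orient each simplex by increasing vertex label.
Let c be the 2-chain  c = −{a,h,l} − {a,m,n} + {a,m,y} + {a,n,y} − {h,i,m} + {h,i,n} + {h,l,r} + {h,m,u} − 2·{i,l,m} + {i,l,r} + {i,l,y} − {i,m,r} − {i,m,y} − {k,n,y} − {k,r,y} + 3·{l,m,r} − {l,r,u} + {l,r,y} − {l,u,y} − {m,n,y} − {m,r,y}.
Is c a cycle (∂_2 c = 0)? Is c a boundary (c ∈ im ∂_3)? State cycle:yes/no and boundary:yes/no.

n_0=10 n_1=42 n_2=38 n_3=8  [Q]
∂1: piv[ah,al,am,an,ar,au,ay,hi,ik] rk=9  ker:hl,hm,hn,hr,hu,hy,il,im,in,ir,iu,iy,kl,km,kn,kr,ku,ky,lm,ln,lr,lu,ly,mn,mr,mu,my,nr,nu,ny,ru,ry,uy
∂2: piv[ahl,ahr,alr,amn,amy,any,him,hin,hiu,hiy,hmu,hmy,huy,ilm,ilr,ily,imr,iry,klr,kly,knr,kny,lnu,lny,lru,luy] rk=26  ker:hlr,imy,iuy,kry,lmr,lmy,lry,mny,mry,muy,nry,nuy
∂3: piv[ahlr,amny,ilmr,ilmy,ilry,imry,klry] rk=7  ker:lmry
∂2c = −{a,h} + {a,l} + 2·{a,n} − 2·{a,y} + 2·{h,m} − {h,n} − {h,r} − {h,u} − {i,m} + {i,n} − {k,n} − {k,r} + 2·{k,y} + {l,m} − {l,r} + {l,y} − 2·{m,n} + {m,r} + {m,u} + 2·{m,y} − {n,y} − {r,u} − {r,y} − {u,y}

cycle:no boundary:no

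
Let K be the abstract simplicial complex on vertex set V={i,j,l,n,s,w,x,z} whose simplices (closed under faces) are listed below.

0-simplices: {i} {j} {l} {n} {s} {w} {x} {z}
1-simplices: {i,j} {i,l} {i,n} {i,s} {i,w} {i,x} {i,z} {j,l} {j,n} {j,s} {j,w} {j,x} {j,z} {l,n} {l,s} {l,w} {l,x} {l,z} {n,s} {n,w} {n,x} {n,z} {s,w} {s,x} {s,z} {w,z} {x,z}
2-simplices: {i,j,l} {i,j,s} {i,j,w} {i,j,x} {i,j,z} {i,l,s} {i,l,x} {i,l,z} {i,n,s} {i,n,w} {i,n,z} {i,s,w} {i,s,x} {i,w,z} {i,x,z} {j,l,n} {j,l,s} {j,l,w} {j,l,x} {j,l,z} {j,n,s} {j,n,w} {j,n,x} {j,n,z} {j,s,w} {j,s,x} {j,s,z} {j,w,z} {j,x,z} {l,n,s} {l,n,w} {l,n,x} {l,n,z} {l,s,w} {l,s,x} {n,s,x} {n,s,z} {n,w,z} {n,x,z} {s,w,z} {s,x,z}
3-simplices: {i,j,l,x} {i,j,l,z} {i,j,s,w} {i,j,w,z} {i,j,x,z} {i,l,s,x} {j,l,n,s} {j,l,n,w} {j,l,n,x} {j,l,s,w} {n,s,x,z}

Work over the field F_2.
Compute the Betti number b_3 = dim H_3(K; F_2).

n_0=8 n_1=27 n_2=41 n_3=11  [Z2]
∂1: piv[ij,il,in,is,iw,ix,iz] rk=7  ker:jl,jn,js,jw,jx,jz,ln,ls,lw,lx,lz,ns,nw,nx,nz,sw,sx,sz,wz,xz
∂2: piv[ijl,ijs,ijw,ijx,ijz,ils,ilx,ilz,ins,inw,inz,isw,isx,iwz,ixz,jln,jlw,jns,jnx,jsz] rk=20  ker:jls,jlx,jlz,jnw,jnz,jsw,jsx,jwz,jxz,lns,lnw,lnx,lnz,lsw,lsx,nsx,nsz,nwz,nxz,swz,sxz
∂3: piv[ijlx,ijlz,ijsw,ijwz,ijxz,ilsx,jlns,jlnw,jlnx,jlsw,nsxz] rk=11
b_3=(11−11)−0=0

b_3=0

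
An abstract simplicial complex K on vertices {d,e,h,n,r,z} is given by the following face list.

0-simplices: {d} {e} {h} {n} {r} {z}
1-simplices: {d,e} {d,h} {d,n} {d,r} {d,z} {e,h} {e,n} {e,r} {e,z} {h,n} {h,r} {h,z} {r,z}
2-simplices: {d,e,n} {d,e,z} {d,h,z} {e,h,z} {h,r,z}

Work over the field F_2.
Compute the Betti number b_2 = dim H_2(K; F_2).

n_0=6 n_1=13 n_2=5  [Z2]
∂1: piv[de,dh,dn,dr,dz] rk=5  ker:eh,en,er,ez,hn,hr,hz,rz
∂2: piv[den,dez,dhz,ehz,hrz] rk=5
b_2=(5−5)−0=0

b_2=0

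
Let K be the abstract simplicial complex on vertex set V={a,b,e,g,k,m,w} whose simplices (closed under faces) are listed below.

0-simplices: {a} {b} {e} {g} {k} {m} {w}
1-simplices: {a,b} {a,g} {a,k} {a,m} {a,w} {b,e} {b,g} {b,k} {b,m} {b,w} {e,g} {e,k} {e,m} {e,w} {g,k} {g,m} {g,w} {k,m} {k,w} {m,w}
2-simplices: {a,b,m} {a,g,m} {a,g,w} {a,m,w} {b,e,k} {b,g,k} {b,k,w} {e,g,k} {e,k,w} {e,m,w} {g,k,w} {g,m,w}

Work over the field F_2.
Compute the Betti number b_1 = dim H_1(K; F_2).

n_0=7 n_1=20 n_2=12  [Z2]
∂1: piv[ab,ag,ak,am,aw,be] rk=6  ker:bg,bk,bm,bw,eg,ek,em,ew,gk,gm,gw,km,kw,mw
∂2: piv[abm,agm,agw,amw,bek,bgk,bkw,egk,ekw,emw,gkw] rk=11  ker:gmw
b_1=(20−6)−11=3

b_1=3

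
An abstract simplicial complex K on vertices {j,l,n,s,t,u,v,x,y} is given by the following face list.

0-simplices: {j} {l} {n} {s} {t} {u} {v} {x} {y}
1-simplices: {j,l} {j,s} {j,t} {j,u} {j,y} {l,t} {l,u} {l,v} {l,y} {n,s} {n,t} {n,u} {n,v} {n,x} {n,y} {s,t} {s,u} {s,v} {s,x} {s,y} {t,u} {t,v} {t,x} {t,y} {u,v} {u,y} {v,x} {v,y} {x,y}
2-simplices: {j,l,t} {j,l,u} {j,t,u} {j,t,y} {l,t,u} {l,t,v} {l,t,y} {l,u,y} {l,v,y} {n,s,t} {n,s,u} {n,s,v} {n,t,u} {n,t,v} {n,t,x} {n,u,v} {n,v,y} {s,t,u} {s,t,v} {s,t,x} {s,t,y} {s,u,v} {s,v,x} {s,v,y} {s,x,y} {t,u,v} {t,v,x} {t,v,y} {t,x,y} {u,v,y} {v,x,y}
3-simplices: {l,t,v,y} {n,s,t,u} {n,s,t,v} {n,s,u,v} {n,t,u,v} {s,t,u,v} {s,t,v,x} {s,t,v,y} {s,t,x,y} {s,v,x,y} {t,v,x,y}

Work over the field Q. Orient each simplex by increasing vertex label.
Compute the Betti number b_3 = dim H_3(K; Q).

b_3=2

n_0=9 n_1=29 n_2=31 n_3=11  [Q]
∂1: piv[jl,js,jt,ju,jy,lv,ns,nx] rk=8  ker:lt,lu,ly,nt,nu,nv,ny,st,su,sv,sx,sy,tu,tv,tx,ty,uv,uy,vx,vy,xy
∂2: piv[jlt,jlu,jtu,jty,ltv,lty,luy,lvy,nst,nsu,nsv,ntu,ntv,ntx,nuv,nvy,stx,sty,svx,sxy] rk=20  ker:ltu,stu,stv,suv,svy,tuv,tvx,tvy,txy,uvy,vxy
∂3: piv[ltvy,nstu,nstv,nsuv,ntuv,stvx,stvy,stxy,svxy] rk=9  ker:stuv,tvxy
b_3=(11−9)−0=2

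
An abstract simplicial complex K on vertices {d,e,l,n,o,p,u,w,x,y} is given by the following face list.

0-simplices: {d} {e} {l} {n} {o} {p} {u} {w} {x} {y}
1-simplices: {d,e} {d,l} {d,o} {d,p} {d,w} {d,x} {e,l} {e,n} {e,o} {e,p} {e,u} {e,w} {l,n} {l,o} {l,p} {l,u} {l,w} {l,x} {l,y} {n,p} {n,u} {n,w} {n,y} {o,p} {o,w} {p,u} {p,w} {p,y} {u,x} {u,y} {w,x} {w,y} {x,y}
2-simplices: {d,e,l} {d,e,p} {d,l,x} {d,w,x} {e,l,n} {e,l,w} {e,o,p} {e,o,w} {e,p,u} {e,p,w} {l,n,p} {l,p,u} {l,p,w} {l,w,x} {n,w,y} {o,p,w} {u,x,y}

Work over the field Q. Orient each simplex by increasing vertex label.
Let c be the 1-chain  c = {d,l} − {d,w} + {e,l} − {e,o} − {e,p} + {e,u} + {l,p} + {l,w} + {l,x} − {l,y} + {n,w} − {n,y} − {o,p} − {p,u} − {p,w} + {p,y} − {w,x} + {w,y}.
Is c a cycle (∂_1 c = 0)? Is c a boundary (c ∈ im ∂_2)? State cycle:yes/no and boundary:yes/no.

cycle:yes boundary:no

n_0=10 n_1=33 n_2=17  [Q]
∂1: piv[de,dl,do,dp,dw,dx,en,eu,ly] rk=9  ker:el,eo,ep,ew,ln,lo,lp,lu,lw,lx,np,nu,nw,ny,op,ow,pu,pw,py,ux,uy,wx,wy,xy
∂2: piv[del,dep,dlx,dwx,eln,elw,eop,eow,epu,epw,lnp,lpu,lpw,lwx,nwy,uxy] rk=16  ker:opw
∂1c = 0
c vs im∂2: residual ≠ 0 ⇒ not boundary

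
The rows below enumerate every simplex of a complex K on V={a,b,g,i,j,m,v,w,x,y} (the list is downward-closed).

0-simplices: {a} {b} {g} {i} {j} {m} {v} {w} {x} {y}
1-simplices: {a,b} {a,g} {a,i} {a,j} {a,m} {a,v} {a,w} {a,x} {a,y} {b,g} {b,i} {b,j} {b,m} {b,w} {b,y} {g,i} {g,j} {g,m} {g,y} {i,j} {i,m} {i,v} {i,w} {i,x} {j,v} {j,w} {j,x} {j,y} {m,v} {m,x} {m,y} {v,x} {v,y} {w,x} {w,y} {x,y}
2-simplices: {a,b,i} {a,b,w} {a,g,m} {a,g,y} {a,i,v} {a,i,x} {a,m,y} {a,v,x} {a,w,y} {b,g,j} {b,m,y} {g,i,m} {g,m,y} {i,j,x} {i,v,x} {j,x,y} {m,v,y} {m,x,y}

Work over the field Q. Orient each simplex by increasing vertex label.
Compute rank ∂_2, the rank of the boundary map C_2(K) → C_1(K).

n_0=10 n_1=36 n_2=18  [Q]
∂1: piv[ab,ag,ai,aj,am,av,aw,ax,ay] rk=9  ker:bg,bi,bj,bm,bw,by,gi,gj,gm,gy,ij,im,iv,iw,ix,jv,jw,jx,jy,mv,mx,my,vx,vy,wx,wy,xy
∂2: piv[abi,abw,agm,agy,aiv,aix,amy,avx,awy,bgj,bmy,gim,ijx,jxy,mvy,mxy] rk=16  ker:gmy,ivx
rk∂_2=16

rank∂_2=16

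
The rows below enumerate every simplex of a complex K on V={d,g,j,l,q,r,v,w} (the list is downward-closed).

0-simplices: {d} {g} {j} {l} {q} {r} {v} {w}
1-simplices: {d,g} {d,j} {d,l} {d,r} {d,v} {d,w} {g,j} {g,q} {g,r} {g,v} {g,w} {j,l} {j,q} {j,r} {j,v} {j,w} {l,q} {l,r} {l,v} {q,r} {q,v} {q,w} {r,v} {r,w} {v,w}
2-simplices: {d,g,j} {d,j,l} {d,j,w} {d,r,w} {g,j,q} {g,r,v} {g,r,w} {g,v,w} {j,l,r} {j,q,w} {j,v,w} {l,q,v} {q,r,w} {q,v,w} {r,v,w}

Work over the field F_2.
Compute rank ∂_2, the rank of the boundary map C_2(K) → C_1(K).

rank∂_2=14

n_0=8 n_1=25 n_2=15  [Z2]
∂1: piv[dg,dj,dl,dr,dv,dw,gq] rk=7  ker:gj,gr,gv,gw,jl,jq,jr,jv,jw,lq,lr,lv,qr,qv,qw,rv,rw,vw
∂2: piv[dgj,djl,djw,drw,gjq,grv,grw,gvw,jlr,jqw,jvw,lqv,qrw,qvw] rk=14  ker:rvw
rk∂_2=14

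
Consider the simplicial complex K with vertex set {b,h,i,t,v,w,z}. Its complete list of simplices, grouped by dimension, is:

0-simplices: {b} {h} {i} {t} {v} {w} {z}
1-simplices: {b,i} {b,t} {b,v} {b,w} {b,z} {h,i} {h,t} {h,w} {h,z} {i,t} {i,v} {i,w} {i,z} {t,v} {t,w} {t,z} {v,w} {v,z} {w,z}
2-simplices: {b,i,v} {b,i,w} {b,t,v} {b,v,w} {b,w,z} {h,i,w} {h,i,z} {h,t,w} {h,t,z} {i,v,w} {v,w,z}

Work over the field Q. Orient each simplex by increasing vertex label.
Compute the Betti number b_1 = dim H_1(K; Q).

b_1=3

n_0=7 n_1=19 n_2=11  [Q]
∂1: piv[bi,bt,bv,bw,bz,hi] rk=6  ker:ht,hw,hz,it,iv,iw,iz,tv,tw,tz,vw,vz,wz
∂2: piv[biv,biw,btv,bvw,bwz,hiw,hiz,htw,htz,vwz] rk=10  ker:ivw
b_1=(19−6)−10=3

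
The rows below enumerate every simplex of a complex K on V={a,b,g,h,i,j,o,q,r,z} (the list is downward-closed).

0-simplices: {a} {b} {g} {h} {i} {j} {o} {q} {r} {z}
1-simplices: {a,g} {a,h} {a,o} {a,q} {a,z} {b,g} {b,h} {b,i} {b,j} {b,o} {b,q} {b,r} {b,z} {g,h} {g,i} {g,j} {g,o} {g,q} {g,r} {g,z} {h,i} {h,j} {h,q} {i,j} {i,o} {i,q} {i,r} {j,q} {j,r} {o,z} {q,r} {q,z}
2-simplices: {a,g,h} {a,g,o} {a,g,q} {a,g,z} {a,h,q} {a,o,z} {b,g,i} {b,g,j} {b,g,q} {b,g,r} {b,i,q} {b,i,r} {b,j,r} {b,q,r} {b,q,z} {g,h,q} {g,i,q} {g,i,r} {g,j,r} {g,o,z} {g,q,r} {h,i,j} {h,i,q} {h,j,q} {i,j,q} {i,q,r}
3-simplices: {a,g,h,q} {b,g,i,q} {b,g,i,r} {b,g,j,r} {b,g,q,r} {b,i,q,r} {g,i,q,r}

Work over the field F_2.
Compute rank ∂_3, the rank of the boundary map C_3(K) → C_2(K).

n_0=10 n_1=32 n_2=26 n_3=7  [Z2]
∂1: piv[ag,ah,ao,aq,az,bg,bi,bj,br] rk=9  ker:bh,bo,bq,bz,gh,gi,gj,go,gq,gr,gz,hi,hj,hq,ij,io,iq,ir,jq,jr,oz,qr,qz
∂2: piv[agh,ago,agq,agz,ahq,aoz,bgi,bgj,bgq,bgr,biq,bir,bjr,bqr,bqz,hij,hiq,hjq] rk=18  ker:ghq,giq,gir,gjr,goz,gqr,ijq,iqr
∂3: piv[aghq,bgiq,bgir,bgjr,bgqr,biqr] rk=6  ker:giqr
rk∂_3=6

rank∂_3=6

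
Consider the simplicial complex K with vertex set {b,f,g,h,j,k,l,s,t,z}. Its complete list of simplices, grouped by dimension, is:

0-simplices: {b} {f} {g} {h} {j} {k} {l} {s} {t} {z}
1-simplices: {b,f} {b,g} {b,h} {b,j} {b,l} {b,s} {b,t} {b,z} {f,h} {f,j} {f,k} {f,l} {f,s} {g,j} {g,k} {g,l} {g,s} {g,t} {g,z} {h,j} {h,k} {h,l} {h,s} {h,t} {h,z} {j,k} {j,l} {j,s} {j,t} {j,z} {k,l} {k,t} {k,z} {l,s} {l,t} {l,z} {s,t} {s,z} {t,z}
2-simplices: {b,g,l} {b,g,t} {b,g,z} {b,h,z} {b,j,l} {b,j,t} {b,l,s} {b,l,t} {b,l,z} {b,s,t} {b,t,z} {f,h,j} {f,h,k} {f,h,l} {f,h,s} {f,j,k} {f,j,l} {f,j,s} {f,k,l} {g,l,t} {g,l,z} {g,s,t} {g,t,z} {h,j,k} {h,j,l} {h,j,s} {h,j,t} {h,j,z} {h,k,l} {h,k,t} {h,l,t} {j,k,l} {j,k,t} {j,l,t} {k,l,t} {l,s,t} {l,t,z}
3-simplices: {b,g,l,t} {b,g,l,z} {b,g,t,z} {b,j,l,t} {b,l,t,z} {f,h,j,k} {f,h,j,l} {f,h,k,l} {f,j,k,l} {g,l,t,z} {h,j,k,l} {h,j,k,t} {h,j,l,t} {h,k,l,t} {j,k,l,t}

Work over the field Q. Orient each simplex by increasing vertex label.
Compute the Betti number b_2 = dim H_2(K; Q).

n_0=10 n_1=39 n_2=37 n_3=15  [Q]
∂1: piv[bf,bg,bh,bj,bl,bs,bt,bz,fk] rk=9  ker:fh,fj,fl,fs,gj,gk,gl,gs,gt,gz,hj,hk,hl,hs,ht,hz,jk,jl,js,jt,jz,kl,kt,kz,ls,lt,lz,st,sz,tz
∂2: piv[bgl,bgt,bgz,bhz,bjl,bjt,bls,blt,blz,bst,btz,fhj,fhk,fhl,fhs,fjk,fjl,fjs,fkl,gst,hjt,hjz,hkt] rk=23  ker:glt,glz,gtz,hjk,hjl,hjs,hkl,hlt,jkl,jkt,jlt,klt,lst,ltz
∂3: piv[bglt,bglz,bgtz,bjlt,bltz,fhjk,fhjl,fhkl,fjkl,hjkt,hjlt,hklt] rk=12  ker:gltz,hjkl,jklt
b_2=(37−23)−12=2

b_2=2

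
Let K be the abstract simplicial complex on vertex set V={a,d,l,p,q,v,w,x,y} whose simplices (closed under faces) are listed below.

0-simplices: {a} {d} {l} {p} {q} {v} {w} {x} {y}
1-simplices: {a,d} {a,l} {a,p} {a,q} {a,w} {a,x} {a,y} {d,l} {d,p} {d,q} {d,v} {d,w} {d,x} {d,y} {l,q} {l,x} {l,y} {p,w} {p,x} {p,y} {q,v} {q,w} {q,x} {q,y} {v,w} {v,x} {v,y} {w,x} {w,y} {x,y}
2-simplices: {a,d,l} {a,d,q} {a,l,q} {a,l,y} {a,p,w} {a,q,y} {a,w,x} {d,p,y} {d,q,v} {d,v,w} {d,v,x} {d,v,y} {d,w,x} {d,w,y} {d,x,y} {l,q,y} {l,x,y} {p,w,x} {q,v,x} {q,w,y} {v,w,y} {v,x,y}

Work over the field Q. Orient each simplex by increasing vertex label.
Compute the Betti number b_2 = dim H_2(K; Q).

n_0=9 n_1=30 n_2=22  [Q]
∂1: piv[ad,al,ap,aq,aw,ax,ay,dv] rk=8  ker:dl,dp,dq,dw,dx,dy,lq,lx,ly,pw,px,py,qv,qw,qx,qy,vw,vx,vy,wx,wy,xy
∂2: piv[adl,adq,alq,aly,apw,aqy,awx,dpy,dqv,dvw,dvx,dvy,dwx,dwy,dxy,lxy,pwx,qvx,qwy] rk=19  ker:lqy,vwy,vxy
b_2=(22−19)−0=3

b_2=3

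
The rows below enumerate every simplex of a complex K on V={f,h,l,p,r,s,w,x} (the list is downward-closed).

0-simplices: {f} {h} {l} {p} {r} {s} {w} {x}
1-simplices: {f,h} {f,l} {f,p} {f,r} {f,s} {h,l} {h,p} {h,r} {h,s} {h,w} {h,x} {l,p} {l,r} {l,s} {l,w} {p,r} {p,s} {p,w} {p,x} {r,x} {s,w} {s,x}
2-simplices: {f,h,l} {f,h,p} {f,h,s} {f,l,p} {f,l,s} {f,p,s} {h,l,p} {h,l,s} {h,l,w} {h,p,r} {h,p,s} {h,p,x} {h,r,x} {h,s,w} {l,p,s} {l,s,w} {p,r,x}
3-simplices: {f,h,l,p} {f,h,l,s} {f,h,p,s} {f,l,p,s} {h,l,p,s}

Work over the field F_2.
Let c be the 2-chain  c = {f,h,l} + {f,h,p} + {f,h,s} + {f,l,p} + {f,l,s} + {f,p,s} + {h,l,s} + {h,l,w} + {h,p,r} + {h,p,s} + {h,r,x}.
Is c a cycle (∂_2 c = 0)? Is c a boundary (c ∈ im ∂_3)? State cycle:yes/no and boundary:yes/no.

cycle:no boundary:no

n_0=8 n_1=22 n_2=17 n_3=5  [Z2]
∂1: piv[fh,fl,fp,fr,fs,hw,hx] rk=7  ker:hl,hp,hr,hs,lp,lr,ls,lw,pr,ps,pw,px,rx,sw,sx
∂2: piv[fhl,fhp,fhs,flp,fls,fps,hlw,hpr,hpx,hrx,hsw] rk=11  ker:hlp,hls,hps,lps,lsw,prx
∂3: piv[fhlp,fhls,fhps,flps] rk=4  ker:hlps
∂2c = {f,h} + {f,l} + {f,p} + {f,s} + {h,l} + {h,p} + {h,s} + {h,w} + {h,x} + {l,p} + {l,w} + {p,r} + {r,x}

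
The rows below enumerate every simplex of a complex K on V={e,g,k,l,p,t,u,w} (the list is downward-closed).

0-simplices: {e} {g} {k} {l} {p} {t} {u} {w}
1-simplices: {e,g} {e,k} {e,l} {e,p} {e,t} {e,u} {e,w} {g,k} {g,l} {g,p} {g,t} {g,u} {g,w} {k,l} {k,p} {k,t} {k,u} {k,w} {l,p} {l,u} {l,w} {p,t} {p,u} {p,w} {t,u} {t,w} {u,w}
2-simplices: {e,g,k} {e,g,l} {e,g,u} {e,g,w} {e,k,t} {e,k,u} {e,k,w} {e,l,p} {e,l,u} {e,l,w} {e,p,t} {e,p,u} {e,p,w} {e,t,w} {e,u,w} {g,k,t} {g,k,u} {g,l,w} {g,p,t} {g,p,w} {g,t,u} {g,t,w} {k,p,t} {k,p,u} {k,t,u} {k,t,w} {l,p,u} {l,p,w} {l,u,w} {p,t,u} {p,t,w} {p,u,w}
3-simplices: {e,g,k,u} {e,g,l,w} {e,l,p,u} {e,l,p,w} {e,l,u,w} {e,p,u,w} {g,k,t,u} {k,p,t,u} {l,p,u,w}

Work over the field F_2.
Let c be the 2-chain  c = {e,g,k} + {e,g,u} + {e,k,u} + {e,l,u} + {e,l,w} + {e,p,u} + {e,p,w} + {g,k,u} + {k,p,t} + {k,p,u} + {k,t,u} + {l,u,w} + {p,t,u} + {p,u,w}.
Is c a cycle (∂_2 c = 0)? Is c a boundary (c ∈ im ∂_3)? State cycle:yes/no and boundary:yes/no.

cycle:yes boundary:yes

n_0=8 n_1=27 n_2=32 n_3=9  [Z2]
∂1: piv[eg,ek,el,ep,et,eu,ew] rk=7  ker:gk,gl,gp,gt,gu,gw,kl,kp,kt,ku,kw,lp,lu,lw,pt,pu,pw,tu,tw,uw
∂2: piv[egk,egl,egu,egw,ekt,eku,ekw,elp,elu,elw,ept,epu,epw,etw,euw,gkt,gpt,gtu,kpt] rk=19  ker:gku,glw,gpw,gtw,kpu,ktu,ktw,lpu,lpw,luw,ptu,ptw,puw
∂3: piv[egku,eglw,elpu,elpw,eluw,epuw,gktu,kptu] rk=8  ker:lpuw
∂2c = 0
c vs im∂3: reduces to 0 ⇒ boundary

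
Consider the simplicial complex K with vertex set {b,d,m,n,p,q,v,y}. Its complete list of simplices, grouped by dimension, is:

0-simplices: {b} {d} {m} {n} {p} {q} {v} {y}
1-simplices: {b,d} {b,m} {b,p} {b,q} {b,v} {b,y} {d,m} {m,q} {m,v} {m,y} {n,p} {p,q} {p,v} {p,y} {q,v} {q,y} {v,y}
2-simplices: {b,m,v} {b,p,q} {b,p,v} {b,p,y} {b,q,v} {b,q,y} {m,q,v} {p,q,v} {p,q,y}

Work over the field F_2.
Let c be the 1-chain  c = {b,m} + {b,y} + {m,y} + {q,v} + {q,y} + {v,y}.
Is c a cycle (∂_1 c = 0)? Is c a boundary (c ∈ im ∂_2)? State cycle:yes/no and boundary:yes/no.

cycle:yes boundary:no

n_0=8 n_1=17 n_2=9  [Z2]
∂1: piv[bd,bm,bp,bq,bv,by,np] rk=7  ker:dm,mq,mv,my,pq,pv,py,qv,qy,vy
∂2: piv[bmv,bpq,bpv,bpy,bqv,bqy,mqv] rk=7  ker:pqv,pqy
∂1c = 0
c vs im∂2: residual ≠ 0 ⇒ not boundary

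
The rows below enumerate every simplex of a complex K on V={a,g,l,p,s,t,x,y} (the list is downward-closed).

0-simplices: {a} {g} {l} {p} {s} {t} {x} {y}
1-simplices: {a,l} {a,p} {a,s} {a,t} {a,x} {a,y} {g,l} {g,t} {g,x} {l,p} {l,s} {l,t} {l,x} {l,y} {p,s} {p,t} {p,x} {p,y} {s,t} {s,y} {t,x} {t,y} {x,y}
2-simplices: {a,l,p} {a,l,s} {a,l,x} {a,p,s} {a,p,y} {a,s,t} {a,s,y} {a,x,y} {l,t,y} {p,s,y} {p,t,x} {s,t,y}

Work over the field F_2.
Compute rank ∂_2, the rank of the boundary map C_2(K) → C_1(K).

n_0=8 n_1=23 n_2=12  [Z2]
∂1: piv[al,ap,as,at,ax,ay,gl] rk=7  ker:gt,gx,lp,ls,lt,lx,ly,ps,pt,px,py,st,sy,tx,ty,xy
∂2: piv[alp,als,alx,aps,apy,ast,asy,axy,lty,ptx,sty] rk=11  ker:psy
rk∂_2=11

rank∂_2=11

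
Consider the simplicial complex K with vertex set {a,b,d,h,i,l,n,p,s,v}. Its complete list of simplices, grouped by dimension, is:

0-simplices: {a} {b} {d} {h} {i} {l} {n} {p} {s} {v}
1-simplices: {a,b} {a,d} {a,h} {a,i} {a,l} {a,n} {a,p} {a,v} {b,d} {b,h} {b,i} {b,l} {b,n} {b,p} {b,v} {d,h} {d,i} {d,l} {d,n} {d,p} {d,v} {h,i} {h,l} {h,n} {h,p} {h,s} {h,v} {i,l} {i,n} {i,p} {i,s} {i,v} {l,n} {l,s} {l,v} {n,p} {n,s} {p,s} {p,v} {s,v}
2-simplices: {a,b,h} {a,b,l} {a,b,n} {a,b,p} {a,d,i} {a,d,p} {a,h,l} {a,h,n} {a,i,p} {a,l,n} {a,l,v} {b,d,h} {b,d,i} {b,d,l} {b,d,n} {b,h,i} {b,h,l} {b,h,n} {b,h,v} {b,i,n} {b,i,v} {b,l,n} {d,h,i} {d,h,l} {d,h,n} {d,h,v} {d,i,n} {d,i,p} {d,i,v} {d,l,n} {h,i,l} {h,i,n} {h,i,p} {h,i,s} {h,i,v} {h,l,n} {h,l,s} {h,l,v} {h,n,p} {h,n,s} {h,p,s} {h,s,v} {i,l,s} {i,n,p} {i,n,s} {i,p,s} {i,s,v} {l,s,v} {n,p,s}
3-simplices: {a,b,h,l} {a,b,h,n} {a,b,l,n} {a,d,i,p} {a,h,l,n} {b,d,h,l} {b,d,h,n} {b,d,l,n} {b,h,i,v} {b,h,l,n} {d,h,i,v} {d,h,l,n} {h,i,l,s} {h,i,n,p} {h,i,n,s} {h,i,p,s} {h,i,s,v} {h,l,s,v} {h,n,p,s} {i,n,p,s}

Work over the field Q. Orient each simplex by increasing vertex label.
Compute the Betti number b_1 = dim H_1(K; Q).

n_0=10 n_1=40 n_2=49 n_3=20  [Q]
∂1: piv[ab,ad,ah,ai,al,an,ap,av,hs] rk=9  ker:bd,bh,bi,bl,bn,bp,bv,dh,di,dl,dn,dp,dv,hi,hl,hn,hp,hv,il,in,ip,is,iv,ln,ls,lv,np,ns,ps,pv,sv
∂2: piv[abh,abl,abn,abp,adi,adp,ahl,ahn,aip,aln,alv,bdh,bdi,bdl,bdn,bhi,bhv,bin,biv,dhv,hil,hip,his,hls,hlv,hnp,hns,hps,hsv] rk=29  ker:bhl,bhn,bln,dhi,dhl,dhn,din,dip,div,dln,hin,hiv,hln,ils,inp,ins,ips,isv,lsv,nps
∂3: piv[abhl,abhn,abln,adip,ahln,bdhl,bdhn,bdln,bhiv,dhiv,hils,hinp,hins,hips,hisv,hlsv,hnps] rk=17  ker:bhln,dhln,inps
b_1=(40−9)−29=2

b_1=2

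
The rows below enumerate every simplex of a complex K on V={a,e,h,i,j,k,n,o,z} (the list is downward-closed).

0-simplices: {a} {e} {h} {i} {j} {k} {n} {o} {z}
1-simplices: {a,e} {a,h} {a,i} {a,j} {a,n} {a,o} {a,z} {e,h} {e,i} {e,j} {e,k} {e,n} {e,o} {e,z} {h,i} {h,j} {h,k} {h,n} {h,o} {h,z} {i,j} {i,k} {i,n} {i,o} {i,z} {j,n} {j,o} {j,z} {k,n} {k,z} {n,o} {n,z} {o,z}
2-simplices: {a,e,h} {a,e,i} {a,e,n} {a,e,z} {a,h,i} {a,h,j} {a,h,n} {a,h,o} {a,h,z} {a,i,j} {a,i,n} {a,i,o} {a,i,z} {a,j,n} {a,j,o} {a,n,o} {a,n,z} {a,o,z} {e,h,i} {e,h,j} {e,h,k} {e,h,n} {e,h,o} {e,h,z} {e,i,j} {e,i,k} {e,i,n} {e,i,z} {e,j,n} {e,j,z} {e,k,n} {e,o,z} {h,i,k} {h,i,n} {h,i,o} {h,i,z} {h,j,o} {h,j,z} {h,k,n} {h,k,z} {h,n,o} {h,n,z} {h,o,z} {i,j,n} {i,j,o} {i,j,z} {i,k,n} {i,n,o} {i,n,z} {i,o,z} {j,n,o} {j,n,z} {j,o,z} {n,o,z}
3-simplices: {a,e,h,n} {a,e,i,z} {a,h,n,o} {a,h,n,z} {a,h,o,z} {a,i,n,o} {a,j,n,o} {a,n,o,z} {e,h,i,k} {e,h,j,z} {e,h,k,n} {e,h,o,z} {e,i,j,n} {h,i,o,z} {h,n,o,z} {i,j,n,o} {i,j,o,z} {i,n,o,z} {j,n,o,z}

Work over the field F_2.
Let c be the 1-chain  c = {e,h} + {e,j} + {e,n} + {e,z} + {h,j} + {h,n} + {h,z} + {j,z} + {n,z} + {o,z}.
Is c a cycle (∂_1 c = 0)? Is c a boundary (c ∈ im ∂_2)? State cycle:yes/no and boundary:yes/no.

cycle:no boundary:no

n_0=9 n_1=33 n_2=54 n_3=19  [Z2]
∂1: piv[ae,ah,ai,aj,an,ao,az,ek] rk=8  ker:eh,ei,ej,en,eo,ez,hi,hj,hk,hn,ho,hz,ij,ik,in,io,iz,jn,jo,jz,kn,kz,no,nz,oz
∂2: piv[aeh,aei,aen,aez,ahi,ahj,ahn,aho,ahz,aij,ain,aio,aiz,ajn,ajo,ano,anz,aoz,ehj,ehk,eho,eik,ejz,ekn,hkz] rk=25  ker:ehi,ehn,ehz,eij,ein,eiz,ejn,eoz,hik,hin,hio,hiz,hjo,hjz,hkn,hno,hnz,hoz,ijn,ijo,ijz,ikn,ino,inz,ioz,jno,jnz,joz,noz
∂3: piv[aehn,aeiz,ahno,ahnz,ahoz,aino,ajno,anoz,ehik,ehjz,ehkn,ehoz,eijn,hioz,ijno,ijoz,inoz,jnoz] rk=18  ker:hnoz
∂1c = {j} + {n} + {o} + {z}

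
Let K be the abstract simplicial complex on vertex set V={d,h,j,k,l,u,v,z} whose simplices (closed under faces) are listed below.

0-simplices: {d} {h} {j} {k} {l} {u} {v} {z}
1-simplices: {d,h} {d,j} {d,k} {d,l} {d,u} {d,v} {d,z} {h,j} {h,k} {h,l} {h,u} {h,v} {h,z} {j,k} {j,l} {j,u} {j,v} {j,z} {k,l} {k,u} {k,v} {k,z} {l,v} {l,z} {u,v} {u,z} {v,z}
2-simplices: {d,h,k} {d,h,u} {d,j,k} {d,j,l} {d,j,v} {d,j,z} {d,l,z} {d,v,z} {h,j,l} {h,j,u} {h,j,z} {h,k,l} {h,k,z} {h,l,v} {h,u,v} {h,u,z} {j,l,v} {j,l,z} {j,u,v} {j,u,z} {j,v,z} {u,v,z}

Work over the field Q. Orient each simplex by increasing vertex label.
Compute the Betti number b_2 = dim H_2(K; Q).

b_2=5

n_0=8 n_1=27 n_2=22  [Q]
∂1: piv[dh,dj,dk,dl,du,dv,dz] rk=7  ker:hj,hk,hl,hu,hv,hz,jk,jl,ju,jv,jz,kl,ku,kv,kz,lv,lz,uv,uz,vz
∂2: piv[dhk,dhu,djk,djl,djv,djz,dlz,dvz,hjl,hju,hjz,hkl,hkz,hlv,huv,huz,jlv] rk=17  ker:jlz,juv,juz,jvz,uvz
b_2=(22−17)−0=5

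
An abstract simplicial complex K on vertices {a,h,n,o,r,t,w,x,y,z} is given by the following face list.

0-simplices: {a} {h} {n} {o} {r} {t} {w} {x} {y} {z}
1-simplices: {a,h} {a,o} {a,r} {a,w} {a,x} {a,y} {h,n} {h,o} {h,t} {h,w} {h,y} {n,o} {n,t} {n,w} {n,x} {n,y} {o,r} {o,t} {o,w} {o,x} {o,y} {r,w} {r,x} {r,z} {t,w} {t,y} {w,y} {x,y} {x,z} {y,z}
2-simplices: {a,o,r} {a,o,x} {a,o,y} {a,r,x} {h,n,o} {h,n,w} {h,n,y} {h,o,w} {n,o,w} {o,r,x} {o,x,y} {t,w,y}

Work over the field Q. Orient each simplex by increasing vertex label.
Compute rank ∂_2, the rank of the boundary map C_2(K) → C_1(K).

n_0=10 n_1=30 n_2=12  [Q]
∂1: piv[ah,ao,ar,aw,ax,ay,hn,ht,rz] rk=9  ker:ho,hw,hy,no,nt,nw,nx,ny,or,ot,ow,ox,oy,rw,rx,tw,ty,wy,xy,xz,yz
∂2: piv[aor,aox,aoy,arx,hno,hnw,hny,how,oxy,twy] rk=10  ker:now,orx
rk∂_2=10

rank∂_2=10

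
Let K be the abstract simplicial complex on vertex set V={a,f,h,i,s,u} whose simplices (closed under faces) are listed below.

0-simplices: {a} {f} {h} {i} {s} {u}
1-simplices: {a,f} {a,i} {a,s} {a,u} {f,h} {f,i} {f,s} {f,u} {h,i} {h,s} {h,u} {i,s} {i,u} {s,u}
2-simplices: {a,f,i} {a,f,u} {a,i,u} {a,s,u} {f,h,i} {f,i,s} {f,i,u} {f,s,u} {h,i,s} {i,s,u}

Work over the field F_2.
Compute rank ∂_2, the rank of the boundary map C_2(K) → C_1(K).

n_0=6 n_1=14 n_2=10  [Z2]
∂1: piv[af,ai,as,au,fh] rk=5  ker:fi,fs,fu,hi,hs,hu,is,iu,su
∂2: piv[afi,afu,aiu,asu,fhi,fis,fsu,his] rk=8  ker:fiu,isu
rk∂_2=8

rank∂_2=8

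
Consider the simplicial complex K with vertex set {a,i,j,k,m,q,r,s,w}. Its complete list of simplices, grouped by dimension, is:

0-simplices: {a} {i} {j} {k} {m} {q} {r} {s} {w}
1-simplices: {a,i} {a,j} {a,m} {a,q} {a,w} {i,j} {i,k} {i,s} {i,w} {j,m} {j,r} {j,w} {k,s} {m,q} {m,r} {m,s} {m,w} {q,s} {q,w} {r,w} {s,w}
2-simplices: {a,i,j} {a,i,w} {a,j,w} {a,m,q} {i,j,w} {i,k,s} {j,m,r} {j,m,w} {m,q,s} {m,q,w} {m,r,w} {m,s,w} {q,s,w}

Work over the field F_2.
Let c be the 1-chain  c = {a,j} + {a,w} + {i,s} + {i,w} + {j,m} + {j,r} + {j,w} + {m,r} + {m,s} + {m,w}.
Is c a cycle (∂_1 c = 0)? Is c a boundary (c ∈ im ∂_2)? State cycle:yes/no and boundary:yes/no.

n_0=9 n_1=21 n_2=13  [Z2]
∂1: piv[ai,aj,am,aq,aw,ik,is,jr] rk=8  ker:ij,iw,jm,jw,ks,mq,mr,ms,mw,qs,qw,rw,sw
∂2: piv[aij,aiw,ajw,amq,iks,jmr,jmw,mqs,mqw,mrw,msw] rk=11  ker:ijw,qsw
∂1c = 0
c vs im∂2: residual ≠ 0 ⇒ not boundary

cycle:yes boundary:no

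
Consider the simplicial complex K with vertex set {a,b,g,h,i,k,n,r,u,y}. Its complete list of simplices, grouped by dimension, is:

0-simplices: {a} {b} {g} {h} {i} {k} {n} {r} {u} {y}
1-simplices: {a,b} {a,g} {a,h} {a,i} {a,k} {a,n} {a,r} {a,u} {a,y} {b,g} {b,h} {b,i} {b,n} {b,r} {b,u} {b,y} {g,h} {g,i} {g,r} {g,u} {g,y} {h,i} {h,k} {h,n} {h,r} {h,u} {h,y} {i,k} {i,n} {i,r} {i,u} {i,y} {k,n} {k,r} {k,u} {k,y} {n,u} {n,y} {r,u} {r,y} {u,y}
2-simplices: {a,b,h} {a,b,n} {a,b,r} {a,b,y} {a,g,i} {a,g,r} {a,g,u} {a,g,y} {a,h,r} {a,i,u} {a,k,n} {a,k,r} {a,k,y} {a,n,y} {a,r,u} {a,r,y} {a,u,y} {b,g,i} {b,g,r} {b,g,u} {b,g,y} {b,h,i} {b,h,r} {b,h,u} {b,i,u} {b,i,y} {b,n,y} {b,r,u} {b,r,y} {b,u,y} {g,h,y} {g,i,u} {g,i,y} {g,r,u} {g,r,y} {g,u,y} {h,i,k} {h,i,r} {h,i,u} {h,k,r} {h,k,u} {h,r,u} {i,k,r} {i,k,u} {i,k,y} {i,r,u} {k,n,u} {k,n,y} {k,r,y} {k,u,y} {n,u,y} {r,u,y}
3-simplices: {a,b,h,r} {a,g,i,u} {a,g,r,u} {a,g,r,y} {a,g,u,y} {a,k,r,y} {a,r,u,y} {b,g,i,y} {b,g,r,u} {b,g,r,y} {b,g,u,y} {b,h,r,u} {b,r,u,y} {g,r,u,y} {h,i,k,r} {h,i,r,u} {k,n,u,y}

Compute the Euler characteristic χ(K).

χ(K)=4

n_0=10 n_1=41 n_2=52 n_3=17
χ=+10−41+52−17=4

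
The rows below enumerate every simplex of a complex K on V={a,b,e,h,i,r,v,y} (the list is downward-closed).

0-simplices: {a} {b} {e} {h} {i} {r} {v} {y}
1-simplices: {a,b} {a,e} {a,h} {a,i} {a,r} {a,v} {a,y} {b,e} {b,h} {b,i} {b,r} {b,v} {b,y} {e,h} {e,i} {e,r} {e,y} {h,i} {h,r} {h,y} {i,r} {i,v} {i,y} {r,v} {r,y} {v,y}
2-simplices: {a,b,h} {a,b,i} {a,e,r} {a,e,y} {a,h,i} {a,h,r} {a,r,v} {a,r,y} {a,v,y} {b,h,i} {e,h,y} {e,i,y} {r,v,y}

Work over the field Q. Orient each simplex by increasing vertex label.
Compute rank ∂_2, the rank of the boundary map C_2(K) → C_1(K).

n_0=8 n_1=26 n_2=13  [Q]
∂1: piv[ab,ae,ah,ai,ar,av,ay] rk=7  ker:be,bh,bi,br,bv,by,eh,ei,er,ey,hi,hr,hy,ir,iv,iy,rv,ry,vy
∂2: piv[abh,abi,aer,aey,ahi,ahr,arv,ary,avy,ehy,eiy] rk=11  ker:bhi,rvy
rk∂_2=11

rank∂_2=11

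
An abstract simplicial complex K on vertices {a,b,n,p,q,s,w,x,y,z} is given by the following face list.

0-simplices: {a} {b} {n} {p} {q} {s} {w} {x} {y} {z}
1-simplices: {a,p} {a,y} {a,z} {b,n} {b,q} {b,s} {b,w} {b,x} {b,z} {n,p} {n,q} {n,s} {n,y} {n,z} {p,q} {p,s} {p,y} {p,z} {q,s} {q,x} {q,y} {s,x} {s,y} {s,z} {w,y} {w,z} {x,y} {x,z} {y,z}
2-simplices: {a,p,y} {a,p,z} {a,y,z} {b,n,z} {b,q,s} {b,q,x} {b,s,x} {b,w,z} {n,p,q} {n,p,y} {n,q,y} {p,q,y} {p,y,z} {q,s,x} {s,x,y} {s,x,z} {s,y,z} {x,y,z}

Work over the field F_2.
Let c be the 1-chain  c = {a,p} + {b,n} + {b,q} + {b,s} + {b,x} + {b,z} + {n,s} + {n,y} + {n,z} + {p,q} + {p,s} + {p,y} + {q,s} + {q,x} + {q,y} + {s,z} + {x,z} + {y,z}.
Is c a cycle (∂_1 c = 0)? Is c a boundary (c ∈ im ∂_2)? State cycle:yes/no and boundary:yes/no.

n_0=10 n_1=29 n_2=18  [Z2]
∂1: piv[ap,ay,az,bn,bq,bs,bw,bx,bz] rk=9  ker:np,nq,ns,ny,nz,pq,ps,py,pz,qs,qx,qy,sx,sy,sz,wy,wz,xy,xz,yz
∂2: piv[apy,apz,ayz,bnz,bqs,bqx,bsx,bwz,npq,npy,nqy,sxy,sxz,syz] rk=14  ker:pqy,pyz,qsx,xyz
∂1c = {a} + {b} + {q} + {s} + {x} + {z}

cycle:no boundary:no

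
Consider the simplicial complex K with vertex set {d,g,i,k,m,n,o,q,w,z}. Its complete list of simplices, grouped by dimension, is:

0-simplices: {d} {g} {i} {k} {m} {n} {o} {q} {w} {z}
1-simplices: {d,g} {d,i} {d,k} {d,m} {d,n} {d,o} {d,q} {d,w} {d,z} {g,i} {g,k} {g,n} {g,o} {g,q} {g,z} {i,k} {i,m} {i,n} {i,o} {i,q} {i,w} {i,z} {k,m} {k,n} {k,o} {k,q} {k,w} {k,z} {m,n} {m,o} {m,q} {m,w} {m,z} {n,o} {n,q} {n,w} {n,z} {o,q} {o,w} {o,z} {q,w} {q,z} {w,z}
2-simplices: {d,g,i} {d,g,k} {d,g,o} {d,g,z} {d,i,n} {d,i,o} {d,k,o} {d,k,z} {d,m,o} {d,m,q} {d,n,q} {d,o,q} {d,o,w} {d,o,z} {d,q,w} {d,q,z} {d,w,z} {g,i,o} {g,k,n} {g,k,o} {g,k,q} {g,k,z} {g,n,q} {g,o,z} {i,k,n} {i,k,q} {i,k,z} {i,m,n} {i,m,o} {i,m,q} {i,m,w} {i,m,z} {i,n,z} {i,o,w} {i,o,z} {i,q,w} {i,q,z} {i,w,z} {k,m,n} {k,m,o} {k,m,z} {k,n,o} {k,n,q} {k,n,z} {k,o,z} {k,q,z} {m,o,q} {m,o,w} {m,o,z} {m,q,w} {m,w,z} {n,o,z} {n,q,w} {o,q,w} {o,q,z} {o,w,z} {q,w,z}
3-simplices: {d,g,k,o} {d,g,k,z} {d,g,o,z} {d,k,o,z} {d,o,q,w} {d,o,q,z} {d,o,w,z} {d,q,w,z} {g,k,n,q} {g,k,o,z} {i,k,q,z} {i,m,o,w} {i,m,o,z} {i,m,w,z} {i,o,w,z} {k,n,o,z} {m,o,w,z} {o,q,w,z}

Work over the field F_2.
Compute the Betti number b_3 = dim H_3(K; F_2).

n_0=10 n_1=43 n_2=57 n_3=18  [Z2]
∂1: piv[dg,di,dk,dm,dn,do,dq,dw,dz] rk=9  ker:gi,gk,gn,go,gq,gz,ik,im,in,io,iq,iw,iz,km,kn,ko,kq,kw,kz,mn,mo,mq,mw,mz,no,nq,nw,nz,oq,ow,oz,qw,qz,wz
∂2: piv[dgi,dgk,dgo,dgz,din,dio,dko,dkz,dmo,dmq,dnq,doq,dow,doz,dqw,dqz,dwz,gkn,gkq,gnq,ikn,ikq,ikz,imn,imo,imw,imz,inz,iow,ioz,kmn,kno,nqw] rk=33  ker:gio,gko,gkz,goz,imq,iqw,iqz,iwz,kmo,kmz,knq,knz,koz,kqz,moq,mow,moz,mqw,mwz,noz,oqw,oqz,owz,qwz
∂3: piv[dgko,dgkz,dgoz,dkoz,doqw,doqz,dowz,dqwz,gknq,ikqz,imow,imoz,imwz,iowz,knoz] rk=15  ker:gkoz,mowz,oqwz
b_3=(18−15)−0=3

b_3=3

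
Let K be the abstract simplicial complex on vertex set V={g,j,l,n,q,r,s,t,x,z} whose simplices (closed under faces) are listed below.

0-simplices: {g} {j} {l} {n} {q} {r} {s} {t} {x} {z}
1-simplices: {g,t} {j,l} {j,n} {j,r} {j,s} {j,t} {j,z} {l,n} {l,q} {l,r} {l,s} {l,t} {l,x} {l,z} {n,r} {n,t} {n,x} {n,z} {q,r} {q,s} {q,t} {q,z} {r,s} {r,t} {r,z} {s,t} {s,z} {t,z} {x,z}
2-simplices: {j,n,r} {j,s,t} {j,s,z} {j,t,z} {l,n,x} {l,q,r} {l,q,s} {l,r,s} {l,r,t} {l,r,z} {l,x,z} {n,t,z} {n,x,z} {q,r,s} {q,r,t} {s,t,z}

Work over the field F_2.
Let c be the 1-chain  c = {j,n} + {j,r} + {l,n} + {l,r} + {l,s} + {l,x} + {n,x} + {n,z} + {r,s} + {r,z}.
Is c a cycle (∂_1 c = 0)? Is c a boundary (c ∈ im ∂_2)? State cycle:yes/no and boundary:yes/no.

cycle:yes boundary:no

n_0=10 n_1=29 n_2=16  [Z2]
∂1: piv[gt,jl,jn,jr,js,jt,jz,lq,lx] rk=9  ker:ln,lr,ls,lt,lz,nr,nt,nx,nz,qr,qs,qt,qz,rs,rt,rz,st,sz,tz,xz
∂2: piv[jnr,jst,jsz,jtz,lnx,lqr,lqs,lrs,lrt,lrz,lxz,ntz,nxz,qrt] rk=14  ker:qrs,stz
∂1c = 0
c vs im∂2: residual ≠ 0 ⇒ not boundary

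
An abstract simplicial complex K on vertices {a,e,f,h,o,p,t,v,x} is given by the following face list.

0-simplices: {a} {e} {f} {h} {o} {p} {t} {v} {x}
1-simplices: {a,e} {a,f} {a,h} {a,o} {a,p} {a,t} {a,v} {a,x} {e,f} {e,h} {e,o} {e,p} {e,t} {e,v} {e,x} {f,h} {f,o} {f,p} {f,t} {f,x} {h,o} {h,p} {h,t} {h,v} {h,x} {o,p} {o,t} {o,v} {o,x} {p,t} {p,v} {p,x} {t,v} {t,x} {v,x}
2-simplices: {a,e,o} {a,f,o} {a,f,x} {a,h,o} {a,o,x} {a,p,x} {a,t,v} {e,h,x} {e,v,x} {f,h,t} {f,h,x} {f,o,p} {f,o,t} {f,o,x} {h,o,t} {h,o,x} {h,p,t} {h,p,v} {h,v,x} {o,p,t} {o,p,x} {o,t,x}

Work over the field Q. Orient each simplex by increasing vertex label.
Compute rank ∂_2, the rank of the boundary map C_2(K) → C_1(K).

n_0=9 n_1=35 n_2=22  [Q]
∂1: piv[ae,af,ah,ao,ap,at,av,ax] rk=8  ker:ef,eh,eo,ep,et,ev,ex,fh,fo,fp,ft,fx,ho,hp,ht,hv,hx,op,ot,ov,ox,pt,pv,px,tv,tx,vx
∂2: piv[aeo,afo,afx,aho,aox,apx,atv,ehx,evx,fht,fhx,fop,fot,hot,hpt,hpv,hvx,opt,opx,otx] rk=20  ker:fox,hox
rk∂_2=20

rank∂_2=20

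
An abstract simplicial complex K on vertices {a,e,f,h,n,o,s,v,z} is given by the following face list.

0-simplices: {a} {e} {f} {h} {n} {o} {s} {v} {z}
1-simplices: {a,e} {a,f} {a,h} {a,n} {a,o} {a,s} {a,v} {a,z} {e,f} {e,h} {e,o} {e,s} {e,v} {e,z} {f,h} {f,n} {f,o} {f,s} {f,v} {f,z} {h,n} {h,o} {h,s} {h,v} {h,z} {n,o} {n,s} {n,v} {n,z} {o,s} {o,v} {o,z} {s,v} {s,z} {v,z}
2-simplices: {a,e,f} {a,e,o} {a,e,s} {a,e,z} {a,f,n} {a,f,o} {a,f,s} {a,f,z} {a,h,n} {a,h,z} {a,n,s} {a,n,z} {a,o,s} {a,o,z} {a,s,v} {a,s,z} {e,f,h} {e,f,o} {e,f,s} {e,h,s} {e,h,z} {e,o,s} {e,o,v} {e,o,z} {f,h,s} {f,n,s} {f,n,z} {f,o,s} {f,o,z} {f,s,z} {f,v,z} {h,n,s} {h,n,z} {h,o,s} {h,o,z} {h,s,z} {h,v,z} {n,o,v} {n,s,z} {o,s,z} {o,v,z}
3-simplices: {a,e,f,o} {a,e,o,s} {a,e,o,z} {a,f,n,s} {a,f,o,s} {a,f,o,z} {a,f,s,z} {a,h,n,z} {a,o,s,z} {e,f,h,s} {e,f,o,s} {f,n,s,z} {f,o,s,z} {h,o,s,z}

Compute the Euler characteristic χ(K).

n_0=9 n_1=35 n_2=41 n_3=14
χ=+9−35+41−14=1

χ(K)=1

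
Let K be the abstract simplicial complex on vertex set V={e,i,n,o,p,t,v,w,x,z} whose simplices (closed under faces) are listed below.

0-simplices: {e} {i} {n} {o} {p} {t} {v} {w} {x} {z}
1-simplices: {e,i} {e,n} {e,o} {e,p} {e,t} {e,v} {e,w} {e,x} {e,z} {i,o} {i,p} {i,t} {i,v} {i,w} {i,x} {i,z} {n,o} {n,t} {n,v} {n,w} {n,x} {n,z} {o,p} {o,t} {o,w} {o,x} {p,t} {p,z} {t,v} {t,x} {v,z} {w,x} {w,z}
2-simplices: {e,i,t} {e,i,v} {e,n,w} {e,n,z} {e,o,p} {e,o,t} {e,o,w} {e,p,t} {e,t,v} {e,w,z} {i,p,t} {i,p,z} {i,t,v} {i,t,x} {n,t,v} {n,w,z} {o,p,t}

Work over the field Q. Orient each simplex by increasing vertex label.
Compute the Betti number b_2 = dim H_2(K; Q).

b_2=3

n_0=10 n_1=33 n_2=17  [Q]
∂1: piv[ei,en,eo,ep,et,ev,ew,ex,ez] rk=9  ker:io,ip,it,iv,iw,ix,iz,no,nt,nv,nw,nx,nz,op,ot,ow,ox,pt,pz,tv,tx,vz,wx,wz
∂2: piv[eit,eiv,enw,enz,eop,eot,eow,ept,etv,ewz,ipt,ipz,itx,ntv] rk=14  ker:itv,nwz,opt
b_2=(17−14)−0=3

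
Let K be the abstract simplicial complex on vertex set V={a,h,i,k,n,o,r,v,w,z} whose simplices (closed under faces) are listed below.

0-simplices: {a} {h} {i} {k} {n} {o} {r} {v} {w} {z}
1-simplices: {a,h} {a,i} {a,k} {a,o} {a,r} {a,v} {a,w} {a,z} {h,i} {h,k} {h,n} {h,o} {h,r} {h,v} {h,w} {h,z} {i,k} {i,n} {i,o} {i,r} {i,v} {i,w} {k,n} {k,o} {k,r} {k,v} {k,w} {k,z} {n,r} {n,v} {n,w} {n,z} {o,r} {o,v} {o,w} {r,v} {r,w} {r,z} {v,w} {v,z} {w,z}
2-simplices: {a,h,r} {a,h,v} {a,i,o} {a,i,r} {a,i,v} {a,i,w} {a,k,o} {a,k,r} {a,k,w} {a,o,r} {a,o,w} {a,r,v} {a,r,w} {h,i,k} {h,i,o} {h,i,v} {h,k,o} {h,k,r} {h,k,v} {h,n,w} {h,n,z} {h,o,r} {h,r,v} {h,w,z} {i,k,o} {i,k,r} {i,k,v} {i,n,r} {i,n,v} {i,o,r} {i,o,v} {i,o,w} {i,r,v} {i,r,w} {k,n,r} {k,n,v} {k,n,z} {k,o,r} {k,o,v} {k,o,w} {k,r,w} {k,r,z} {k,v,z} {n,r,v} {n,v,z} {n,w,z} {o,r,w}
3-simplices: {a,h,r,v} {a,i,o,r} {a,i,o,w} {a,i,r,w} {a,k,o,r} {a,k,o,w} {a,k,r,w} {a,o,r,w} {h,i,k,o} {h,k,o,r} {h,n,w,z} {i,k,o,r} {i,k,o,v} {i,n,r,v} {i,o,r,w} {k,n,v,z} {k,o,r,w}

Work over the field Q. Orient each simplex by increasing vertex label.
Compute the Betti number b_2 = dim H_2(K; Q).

n_0=10 n_1=41 n_2=47 n_3=17  [Q]
∂1: piv[ah,ai,ak,ao,ar,av,aw,az,hn] rk=9  ker:hi,hk,ho,hr,hv,hw,hz,ik,in,io,ir,iv,iw,kn,ko,kr,kv,kw,kz,nr,nv,nw,nz,or,ov,ow,rv,rw,rz,vw,vz,wz
∂2: piv[ahr,ahv,aio,air,aiv,aiw,ako,akr,akw,aor,aow,arv,arw,hik,hio,hiv,hko,hkv,hnw,hnz,hwz,inr,inv,iov,knr,knz,krz,kvz] rk=28  ker:hkr,hor,hrv,iko,ikr,ikv,ior,iow,irv,irw,knv,kor,kov,kow,krw,nrv,nvz,nwz,orw
∂3: piv[ahrv,aior,aiow,airw,akor,akow,akrw,aorw,hiko,hkor,hnwz,ikor,ikov,inrv,knvz] rk=15  ker:iorw,korw
b_2=(47−28)−15=4

b_2=4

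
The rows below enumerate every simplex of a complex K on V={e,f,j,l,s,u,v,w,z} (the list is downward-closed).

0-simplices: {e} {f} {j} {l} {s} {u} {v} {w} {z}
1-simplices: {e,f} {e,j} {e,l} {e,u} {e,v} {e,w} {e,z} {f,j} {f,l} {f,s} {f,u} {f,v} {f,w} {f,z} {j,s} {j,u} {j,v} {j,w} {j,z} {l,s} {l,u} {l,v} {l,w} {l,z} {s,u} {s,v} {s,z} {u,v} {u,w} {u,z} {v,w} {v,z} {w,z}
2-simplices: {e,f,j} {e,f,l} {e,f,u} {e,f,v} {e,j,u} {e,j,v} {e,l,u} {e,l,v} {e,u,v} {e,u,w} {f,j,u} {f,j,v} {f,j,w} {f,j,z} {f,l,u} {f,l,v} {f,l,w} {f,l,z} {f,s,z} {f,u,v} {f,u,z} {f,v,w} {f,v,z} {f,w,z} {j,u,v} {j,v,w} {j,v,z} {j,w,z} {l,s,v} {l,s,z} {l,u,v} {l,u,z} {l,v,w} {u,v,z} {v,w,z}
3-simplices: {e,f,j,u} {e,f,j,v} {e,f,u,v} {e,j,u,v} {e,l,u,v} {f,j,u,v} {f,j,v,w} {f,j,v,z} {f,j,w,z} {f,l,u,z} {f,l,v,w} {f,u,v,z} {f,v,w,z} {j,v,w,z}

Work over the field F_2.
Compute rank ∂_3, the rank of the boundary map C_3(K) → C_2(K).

n_0=9 n_1=33 n_2=35 n_3=14  [Z2]
∂1: piv[ef,ej,el,eu,ev,ew,ez,fs] rk=8  ker:fj,fl,fu,fv,fw,fz,js,ju,jv,jw,jz,ls,lu,lv,lw,lz,su,sv,sz,uv,uw,uz,vw,vz,wz
∂2: piv[efj,efl,efu,efv,eju,ejv,elu,elv,euv,euw,fjw,fjz,flw,flz,fsz,fuz,fvw,fvz,fwz,lsv,lsz] rk=21  ker:fju,fjv,flu,flv,fuv,juv,jvw,jvz,jwz,luv,luz,lvw,uvz,vwz
∂3: piv[efju,efjv,efuv,ejuv,eluv,fjvw,fjvz,fjwz,fluz,flvw,fuvz,fvwz] rk=12  ker:fjuv,jvwz
rk∂_3=12

rank∂_3=12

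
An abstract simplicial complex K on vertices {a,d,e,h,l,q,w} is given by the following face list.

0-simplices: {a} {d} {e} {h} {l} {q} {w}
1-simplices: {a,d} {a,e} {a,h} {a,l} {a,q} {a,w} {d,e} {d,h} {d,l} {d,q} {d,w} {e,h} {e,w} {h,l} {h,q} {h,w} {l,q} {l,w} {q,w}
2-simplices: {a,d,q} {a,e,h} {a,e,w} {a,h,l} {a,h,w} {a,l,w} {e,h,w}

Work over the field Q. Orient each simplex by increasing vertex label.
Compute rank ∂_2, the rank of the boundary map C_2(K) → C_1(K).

n_0=7 n_1=19 n_2=7  [Q]
∂1: piv[ad,ae,ah,al,aq,aw] rk=6  ker:de,dh,dl,dq,dw,eh,ew,hl,hq,hw,lq,lw,qw
∂2: piv[adq,aeh,aew,ahl,ahw,alw] rk=6  ker:ehw
rk∂_2=6

rank∂_2=6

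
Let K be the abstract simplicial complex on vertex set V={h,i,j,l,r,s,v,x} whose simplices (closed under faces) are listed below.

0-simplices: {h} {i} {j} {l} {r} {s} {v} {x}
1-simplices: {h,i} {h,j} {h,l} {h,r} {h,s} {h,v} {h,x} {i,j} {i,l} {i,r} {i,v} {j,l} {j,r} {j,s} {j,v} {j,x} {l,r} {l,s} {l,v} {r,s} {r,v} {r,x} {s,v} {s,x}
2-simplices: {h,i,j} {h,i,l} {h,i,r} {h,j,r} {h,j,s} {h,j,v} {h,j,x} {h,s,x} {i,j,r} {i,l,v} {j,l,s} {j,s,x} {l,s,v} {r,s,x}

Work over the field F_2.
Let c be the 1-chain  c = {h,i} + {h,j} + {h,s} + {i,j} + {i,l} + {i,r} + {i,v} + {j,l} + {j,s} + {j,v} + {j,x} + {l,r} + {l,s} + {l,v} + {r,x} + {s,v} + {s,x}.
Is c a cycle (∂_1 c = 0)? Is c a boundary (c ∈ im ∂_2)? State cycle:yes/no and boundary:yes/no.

n_0=8 n_1=24 n_2=14  [Z2]
∂1: piv[hi,hj,hl,hr,hs,hv,hx] rk=7  ker:ij,il,ir,iv,jl,jr,js,jv,jx,lr,ls,lv,rs,rv,rx,sv,sx
∂2: piv[hij,hil,hir,hjr,hjs,hjv,hjx,hsx,ilv,jls,lsv,rsx] rk=12  ker:ijr,jsx
∂1c = {h} + {i} + {l} + {r} + {s} + {x}

cycle:no boundary:no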